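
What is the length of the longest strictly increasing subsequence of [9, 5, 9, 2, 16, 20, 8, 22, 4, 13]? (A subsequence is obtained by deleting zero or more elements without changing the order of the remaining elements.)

Scanning left to right, the best length ending at each element is: 9→1, 5→1, 9→2, 2→1, 16→3, 20→4, 8→2, 22→5, 4→2, 13→3.
So the longest increasing subsequence has length 5, e.g. 5, 9, 16, 20, 22.

5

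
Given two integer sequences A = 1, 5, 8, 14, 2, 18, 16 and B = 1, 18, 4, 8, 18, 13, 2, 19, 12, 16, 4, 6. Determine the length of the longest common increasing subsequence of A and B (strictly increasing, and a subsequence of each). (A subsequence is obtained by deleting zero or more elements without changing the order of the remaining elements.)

A longest common strictly increasing subsequence is 1, 8, 18 (length 3); it appears in order in both A and B, and no longer such subsequence exists.

3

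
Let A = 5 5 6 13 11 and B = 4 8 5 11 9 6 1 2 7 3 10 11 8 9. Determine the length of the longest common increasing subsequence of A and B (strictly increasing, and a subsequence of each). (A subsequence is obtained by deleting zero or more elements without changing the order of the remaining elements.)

For each value that appears in both, track the longest common increasing run ending there.
The best achievable length is 3; one witness is 5, 6, 11 (A-positions 1,3,5, B-positions 3,6,12).

3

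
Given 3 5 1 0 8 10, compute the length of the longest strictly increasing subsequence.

4

Let dp[i] be the longest increasing subsequence ending at position i. Then dp = [1, 2, 1, 1, 3, 4].
The maximum is 4; one witness is 3, 5, 8, 10 at positions 1,2,5,6.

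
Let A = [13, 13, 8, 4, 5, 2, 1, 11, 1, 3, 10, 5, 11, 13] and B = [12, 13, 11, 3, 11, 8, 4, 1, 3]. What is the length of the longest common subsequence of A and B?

A longest common subsequence is 13, 8, 4, 1, 3 (length 5); the LCS DP confirms no longer common subsequence exists.

5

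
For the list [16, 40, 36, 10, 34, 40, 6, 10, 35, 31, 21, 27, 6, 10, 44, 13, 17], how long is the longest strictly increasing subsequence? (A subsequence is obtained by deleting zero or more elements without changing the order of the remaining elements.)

5

One longest increasing subsequence is 6, 10, 21, 27, 44 (positions 7,8,11,12,15), of length 5; no longer one exists.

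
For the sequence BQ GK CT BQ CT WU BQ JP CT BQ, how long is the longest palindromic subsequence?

7

One longest palindromic subsequence is BQ CT BQ WU BQ CT BQ (positions 1,3,4,6,7,9,10); it reads the same forward and backward, and the interval DP gives dp[1][10] = 7.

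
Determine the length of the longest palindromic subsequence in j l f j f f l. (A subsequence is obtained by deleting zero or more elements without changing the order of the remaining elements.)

5

Using dp[i][j] = 2 + dp[i+1][j−1] if the ends match, else max(dp[i+1][j], dp[i][j−1]):
dp[1][7] = 5. A witness is lfffl at positions 2,3,5,6,7.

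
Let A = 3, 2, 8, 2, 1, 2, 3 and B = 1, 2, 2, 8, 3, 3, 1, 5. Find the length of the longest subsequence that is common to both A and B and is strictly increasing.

3

A longest common strictly increasing subsequence is 1, 2, 3 (length 3); it appears in order in both A and B, and no longer such subsequence exists.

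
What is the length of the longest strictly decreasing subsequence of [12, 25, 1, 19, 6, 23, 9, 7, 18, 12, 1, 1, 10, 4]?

Scanning left to right, the best length ending at each element is: 12→1, 25→1, 1→2, 19→2, 6→3, 23→2, 9→3, 7→4, 18→3, 12→4, 1→5, 1→5, 10→5, 4→6.
So the longest decreasing subsequence has length 6, e.g. 25, 19, 18, 12, 10, 4.

6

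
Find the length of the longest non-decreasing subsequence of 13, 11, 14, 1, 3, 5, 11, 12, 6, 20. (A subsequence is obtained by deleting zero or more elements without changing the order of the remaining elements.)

6

Let dp[i] be the longest non-decreasing subsequence ending at position i. Then dp = [1, 1, 2, 1, 2, 3, 4, 5, 4, 6].
The maximum is 6; one witness is 1, 3, 5, 11, 12, 20 at positions 4,5,6,7,8,10.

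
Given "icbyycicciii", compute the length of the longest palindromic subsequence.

7

Using dp[i][j] = 2 + dp[i+1][j−1] if the ends match, else max(dp[i+1][j], dp[i][j−1]):
dp[1][12] = 7. A witness is iccicci at positions 1,2,6,7,8,9,12.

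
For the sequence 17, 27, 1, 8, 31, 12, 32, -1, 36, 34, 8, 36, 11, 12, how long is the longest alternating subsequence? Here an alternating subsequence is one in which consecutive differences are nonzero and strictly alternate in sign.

A longest alternating subsequence is 17, 27, 1, 31, 12, 32, -1, 36, 34, 36, 11, 12 (positions 1,2,3,5,6,7,8,9,10,12,13,14); its 11 consecutive differences strictly alternate in sign, and length 12 is optimal.

12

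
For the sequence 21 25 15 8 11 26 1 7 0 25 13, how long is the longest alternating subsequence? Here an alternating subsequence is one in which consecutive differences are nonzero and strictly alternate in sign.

9

Track the best alternating length ending on an up-step vs a down-step at each position: up/down = 1/1, 2/1, 1/3, 1/3, 4/3, 4/1, 1/5, 6/5, 1/7, 8/5, 8/9.
The maximum over both is 9; one such subsequence is 21, 25, 8, 11, 1, 7, 0, 25, 13.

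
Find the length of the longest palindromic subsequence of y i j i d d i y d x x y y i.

6

Using dp[i][j] = 2 + dp[i+1][j−1] if the ends match, else max(dp[i+1][j], dp[i][j−1]):
dp[1][14] = 6. A witness is iyxxyi at positions 2,8,10,11,13,14.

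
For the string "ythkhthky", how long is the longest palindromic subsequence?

7

Using dp[i][j] = 2 + dp[i+1][j−1] if the ends match, else max(dp[i+1][j], dp[i][j−1]):
dp[1][9] = 7. A witness is ykhthky at positions 1,4,5,6,7,8,9.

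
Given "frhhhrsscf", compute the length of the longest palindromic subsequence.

7

One longest palindromic subsequence is frhhhrf (positions 1,2,3,4,5,6,10); it reads the same forward and backward, and the interval DP gives dp[1][10] = 7.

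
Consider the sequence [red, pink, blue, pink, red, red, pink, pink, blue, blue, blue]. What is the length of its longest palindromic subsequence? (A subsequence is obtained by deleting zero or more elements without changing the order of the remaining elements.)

6

One longest palindromic subsequence is blue pink red red pink blue (positions 3,4,5,6,8,11); it reads the same forward and backward, and the interval DP gives dp[1][11] = 6.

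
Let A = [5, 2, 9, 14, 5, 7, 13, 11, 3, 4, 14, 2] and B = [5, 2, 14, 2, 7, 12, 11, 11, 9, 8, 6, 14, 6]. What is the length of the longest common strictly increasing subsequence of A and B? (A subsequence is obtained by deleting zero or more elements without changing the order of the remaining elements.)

4

For each value that appears in both, track the longest common increasing run ending there.
The best achievable length is 4; one witness is 5, 7, 11, 14 (A-positions 1,6,8,11, B-positions 1,5,7,12).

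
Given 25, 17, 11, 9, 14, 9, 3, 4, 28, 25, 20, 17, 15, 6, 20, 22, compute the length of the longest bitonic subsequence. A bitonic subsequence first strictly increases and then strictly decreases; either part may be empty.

8

One longest bitonic subsequence is 11, 14, 28, 25, 20, 17, 15, 6 (positions 3,5,9,10,11,12,13,14): it rises to 28 then falls. Length 8 is optimal.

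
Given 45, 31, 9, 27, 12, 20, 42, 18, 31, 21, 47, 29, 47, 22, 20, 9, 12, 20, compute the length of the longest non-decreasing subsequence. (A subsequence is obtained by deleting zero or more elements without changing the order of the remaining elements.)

One longest non-decreasing subsequence is 9, 12, 20, 42, 47, 47 (positions 3,5,6,7,11,13), of length 6; no longer one exists.

6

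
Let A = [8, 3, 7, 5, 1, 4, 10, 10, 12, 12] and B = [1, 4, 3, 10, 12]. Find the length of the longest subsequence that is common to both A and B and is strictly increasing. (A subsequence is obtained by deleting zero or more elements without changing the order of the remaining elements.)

4

For each value that appears in both, track the longest common increasing run ending there.
The best achievable length is 4; one witness is 1, 4, 10, 12 (A-positions 5,6,7,9, B-positions 1,2,4,5).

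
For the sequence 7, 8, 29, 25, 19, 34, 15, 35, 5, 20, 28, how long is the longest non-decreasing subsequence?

5

Let dp[i] be the longest non-decreasing subsequence ending at position i. Then dp = [1, 2, 3, 3, 3, 4, 3, 5, 1, 4, 5].
The maximum is 5; one witness is 7, 8, 29, 34, 35 at positions 1,2,3,6,8.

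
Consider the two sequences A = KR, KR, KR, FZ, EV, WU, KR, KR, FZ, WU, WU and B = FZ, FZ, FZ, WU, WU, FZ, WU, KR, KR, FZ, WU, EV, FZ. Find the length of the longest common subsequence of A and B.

Backtracking the LCS table gives one alignment: FZ (A4,B6) → WU (A6,B7) → KR (A7,B8) → KR (A8,B9) → FZ (A9,B10) → WU (A10,B11).
So the longest common subsequence has length 6.

6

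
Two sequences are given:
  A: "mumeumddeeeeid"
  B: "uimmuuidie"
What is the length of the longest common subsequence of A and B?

5

A longest common subsequence is muude (length 5); the LCS DP confirms no longer common subsequence exists.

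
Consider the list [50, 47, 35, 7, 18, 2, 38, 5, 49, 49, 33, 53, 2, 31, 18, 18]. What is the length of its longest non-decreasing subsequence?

6

Scanning left to right, the best length ending at each element is: 50→1, 47→1, 35→1, 7→1, 18→2, 2→1, 38→3, 5→2, 49→4, 49→5, 33→3, 53→6, 2→2, 31→3, 18→3, 18→4.
So the longest non-decreasing subsequence has length 6, e.g. 7, 18, 38, 49, 49, 53.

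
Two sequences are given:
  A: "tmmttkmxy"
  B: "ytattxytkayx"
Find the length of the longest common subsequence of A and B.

A longest common subsequence is tttkx (length 5); the LCS DP confirms no longer common subsequence exists.

5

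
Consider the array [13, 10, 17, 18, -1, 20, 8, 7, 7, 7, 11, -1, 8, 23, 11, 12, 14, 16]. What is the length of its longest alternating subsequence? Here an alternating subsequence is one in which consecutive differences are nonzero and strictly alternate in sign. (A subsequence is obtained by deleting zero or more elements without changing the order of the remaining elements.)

11

Track the best alternating length ending on an up-step vs a down-step at each position: up/down = 1/1, 1/2, 3/1, 3/1, 1/4, 5/1, 5/6, 5/6, 5/6, 5/6, 7/6, 1/8, 9/8, 9/1, 9/10, 11/10, 11/10, 11/10.
The maximum over both is 11; one such subsequence is 13, 10, 17, -1, 20, 8, 11, -1, 23, 11, 12.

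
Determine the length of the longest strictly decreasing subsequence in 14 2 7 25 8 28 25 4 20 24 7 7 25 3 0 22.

Scanning left to right, the best length ending at each element is: 14→1, 2→2, 7→2, 25→1, 8→2, 28→1, 25→2, 4→3, 20→3, 24→3, 7→4, 7→4, 25→2, 3→5, 0→6, 22→4.
So the longest decreasing subsequence has length 6, e.g. 28, 25, 20, 7, 3, 0.

6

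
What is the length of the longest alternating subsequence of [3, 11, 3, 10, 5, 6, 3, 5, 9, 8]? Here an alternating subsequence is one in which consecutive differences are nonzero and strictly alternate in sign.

9

Track the best alternating length ending on an up-step vs a down-step at each position: up/down = 1/1, 2/1, 1/3, 4/3, 4/5, 6/5, 1/7, 8/7, 8/5, 8/9.
The maximum over both is 9; one such subsequence is 3, 11, 3, 10, 5, 6, 3, 9, 8.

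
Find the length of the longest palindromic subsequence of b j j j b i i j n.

One longest palindromic subsequence is bjjjb (positions 1,2,3,4,5); it reads the same forward and backward, and the interval DP gives dp[1][9] = 5.

5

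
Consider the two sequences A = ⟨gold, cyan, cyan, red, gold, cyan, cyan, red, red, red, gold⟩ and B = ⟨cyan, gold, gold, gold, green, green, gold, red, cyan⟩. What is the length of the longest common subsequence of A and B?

A longest common subsequence is gold, red, cyan (length 3); the LCS DP confirms no longer common subsequence exists.

3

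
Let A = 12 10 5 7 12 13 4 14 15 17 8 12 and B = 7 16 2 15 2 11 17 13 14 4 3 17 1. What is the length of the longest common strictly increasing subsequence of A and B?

A longest common strictly increasing subsequence is 7, 13, 14, 17 (length 4); it appears in order in both A and B, and no longer such subsequence exists.

4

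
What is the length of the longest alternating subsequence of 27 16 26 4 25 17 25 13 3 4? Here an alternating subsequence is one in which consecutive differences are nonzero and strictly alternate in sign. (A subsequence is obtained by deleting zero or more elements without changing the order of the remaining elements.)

9

Track the best alternating length ending on an up-step vs a down-step at each position: up/down = 1/1, 1/2, 3/2, 1/4, 5/4, 5/6, 7/4, 5/8, 1/8, 9/8.
The maximum over both is 9; one such subsequence is 27, 16, 26, 4, 25, 17, 25, 3, 4.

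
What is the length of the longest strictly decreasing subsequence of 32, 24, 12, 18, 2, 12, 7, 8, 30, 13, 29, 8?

5

Let dp[i] be the longest decreasing subsequence ending at position i. Then dp = [1, 2, 3, 3, 4, 4, 5, 5, 2, 4, 3, 5].
The maximum is 5; one witness is 32, 24, 18, 12, 7 at positions 1,2,4,6,7.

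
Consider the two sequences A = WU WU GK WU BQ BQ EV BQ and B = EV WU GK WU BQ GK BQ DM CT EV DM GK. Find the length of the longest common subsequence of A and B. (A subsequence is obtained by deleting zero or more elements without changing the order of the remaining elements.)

A longest common subsequence is WU, GK, WU, BQ, BQ, EV (length 6); the LCS DP confirms no longer common subsequence exists.

6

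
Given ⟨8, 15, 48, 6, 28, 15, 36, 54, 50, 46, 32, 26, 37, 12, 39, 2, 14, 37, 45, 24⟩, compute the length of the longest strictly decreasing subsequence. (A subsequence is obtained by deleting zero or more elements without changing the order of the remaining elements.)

Scanning left to right, the best length ending at each element is: 8→1, 15→1, 48→1, 6→2, 28→2, 15→3, 36→2, 54→1, 50→2, 46→3, 32→4, 26→5, 37→4, 12→6, 39→4, 2→7, 14→6, 37→5, 45→4, 24→6.
So the longest decreasing subsequence has length 7, e.g. 54, 50, 46, 32, 26, 12, 2.

7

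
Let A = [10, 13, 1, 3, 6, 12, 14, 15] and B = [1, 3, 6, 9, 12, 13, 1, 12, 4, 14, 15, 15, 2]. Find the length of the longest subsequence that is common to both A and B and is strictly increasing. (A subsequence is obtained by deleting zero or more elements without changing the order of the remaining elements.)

6

For each value that appears in both, track the longest common increasing run ending there.
The best achievable length is 6; one witness is 1, 3, 6, 12, 14, 15 (A-positions 3,4,5,6,7,8, B-positions 1,2,3,5,10,11).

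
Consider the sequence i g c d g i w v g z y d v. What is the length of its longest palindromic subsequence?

5

One longest palindromic subsequence is dgvgd (positions 4,5,8,9,12); it reads the same forward and backward, and the interval DP gives dp[1][13] = 5.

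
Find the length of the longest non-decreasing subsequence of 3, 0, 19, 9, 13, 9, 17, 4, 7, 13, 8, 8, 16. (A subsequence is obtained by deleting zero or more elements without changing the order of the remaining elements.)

Let dp[i] be the longest non-decreasing subsequence ending at position i. Then dp = [1, 1, 2, 2, 3, 3, 4, 2, 3, 4, 4, 5, 6].
The maximum is 6; one witness is 3, 4, 7, 8, 8, 16 at positions 1,8,9,11,12,13.

6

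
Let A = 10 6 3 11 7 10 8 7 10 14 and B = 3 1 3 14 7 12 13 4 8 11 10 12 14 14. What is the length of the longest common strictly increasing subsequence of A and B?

A longest common strictly increasing subsequence is 3, 7, 8, 10, 14 (length 5); it appears in order in both A and B, and no longer such subsequence exists.

5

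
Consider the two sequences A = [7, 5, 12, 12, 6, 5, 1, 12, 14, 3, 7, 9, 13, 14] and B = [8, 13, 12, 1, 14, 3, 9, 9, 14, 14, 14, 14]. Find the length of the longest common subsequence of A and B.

6

Backtracking the LCS table gives one alignment: 12 (A4,B3) → 1 (A7,B4) → 14 (A9,B5) → 3 (A10,B6) → 9 (A12,B8) → 14 (A14,B12).
So the longest common subsequence has length 6.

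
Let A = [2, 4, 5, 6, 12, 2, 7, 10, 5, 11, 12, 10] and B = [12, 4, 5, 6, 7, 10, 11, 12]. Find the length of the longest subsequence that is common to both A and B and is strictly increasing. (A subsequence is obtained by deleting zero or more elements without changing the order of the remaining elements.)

7

A longest common strictly increasing subsequence is 4, 5, 6, 7, 10, 11, 12 (length 7); it appears in order in both A and B, and no longer such subsequence exists.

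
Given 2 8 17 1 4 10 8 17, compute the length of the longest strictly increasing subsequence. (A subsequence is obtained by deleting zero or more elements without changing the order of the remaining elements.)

4

Scanning left to right, the best length ending at each element is: 2→1, 8→2, 17→3, 1→1, 4→2, 10→3, 8→3, 17→4.
So the longest increasing subsequence has length 4, e.g. 2, 8, 10, 17.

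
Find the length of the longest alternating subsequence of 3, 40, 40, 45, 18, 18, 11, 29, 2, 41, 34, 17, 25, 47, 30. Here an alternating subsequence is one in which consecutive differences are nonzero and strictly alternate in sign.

9

A longest alternating subsequence is 3, 40, 18, 29, 2, 41, 34, 47, 30 (positions 1,2,5,8,9,10,11,14,15); its 8 consecutive differences strictly alternate in sign, and length 9 is optimal.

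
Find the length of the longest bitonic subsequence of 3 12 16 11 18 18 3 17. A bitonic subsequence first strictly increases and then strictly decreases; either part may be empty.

5

Let inc[i] be the LIS ending at i and dec[i] the longest strictly decreasing subsequence starting at i. inc = [1, 2, 3, 2, 4, 4, 1, 4], dec = [1, 3, 3, 2, 2, 2, 1, 1].
max_i inc[i]+dec[i]−1 = 5, with one witness 3, 12, 16, 11, 3.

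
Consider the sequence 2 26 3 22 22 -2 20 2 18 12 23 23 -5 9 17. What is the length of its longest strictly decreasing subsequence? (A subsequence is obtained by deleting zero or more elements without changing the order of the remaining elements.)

6

Scanning left to right, the best length ending at each element is: 2→1, 26→1, 3→2, 22→2, 22→2, -2→3, 20→3, 2→4, 18→4, 12→5, 23→2, 23→2, -5→6, 9→6, 17→5.
So the longest decreasing subsequence has length 6, e.g. 26, 22, 20, 18, 12, -5.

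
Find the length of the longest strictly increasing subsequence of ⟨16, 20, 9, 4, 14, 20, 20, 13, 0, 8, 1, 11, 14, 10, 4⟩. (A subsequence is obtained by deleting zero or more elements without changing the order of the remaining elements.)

4

Scanning left to right, the best length ending at each element is: 16→1, 20→2, 9→1, 4→1, 14→2, 20→3, 20→3, 13→2, 0→1, 8→2, 1→2, 11→3, 14→4, 10→3, 4→3.
So the longest increasing subsequence has length 4, e.g. 4, 8, 11, 14.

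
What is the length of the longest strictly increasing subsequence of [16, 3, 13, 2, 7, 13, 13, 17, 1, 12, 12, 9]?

4

One longest increasing subsequence is 3, 7, 13, 17 (positions 2,5,6,8), of length 4; no longer one exists.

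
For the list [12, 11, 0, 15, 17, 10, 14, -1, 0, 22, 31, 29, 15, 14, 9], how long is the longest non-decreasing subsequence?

5

Scanning left to right, the best length ending at each element is: 12→1, 11→1, 0→1, 15→2, 17→3, 10→2, 14→3, -1→1, 0→2, 22→4, 31→5, 29→5, 15→4, 14→4, 9→3.
So the longest non-decreasing subsequence has length 5, e.g. 12, 15, 17, 22, 31.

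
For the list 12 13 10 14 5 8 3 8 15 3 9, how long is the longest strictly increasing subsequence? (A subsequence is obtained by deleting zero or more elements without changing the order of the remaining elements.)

One longest increasing subsequence is 12, 13, 14, 15 (positions 1,2,4,9), of length 4; no longer one exists.

4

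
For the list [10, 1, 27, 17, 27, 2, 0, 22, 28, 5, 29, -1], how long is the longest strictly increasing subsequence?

One longest increasing subsequence is 10, 17, 27, 28, 29 (positions 1,4,5,9,11), of length 5; no longer one exists.

5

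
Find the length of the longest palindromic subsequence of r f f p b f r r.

One longest palindromic subsequence is rfbfr (positions 1,3,5,6,8); it reads the same forward and backward, and the interval DP gives dp[1][8] = 5.

5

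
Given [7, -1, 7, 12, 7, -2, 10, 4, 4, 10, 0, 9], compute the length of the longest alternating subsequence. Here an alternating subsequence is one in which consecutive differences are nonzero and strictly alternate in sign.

Track the best alternating length ending on an up-step vs a down-step at each position: up/down = 1/1, 1/2, 3/1, 3/1, 3/4, 1/4, 5/4, 5/6, 5/6, 7/4, 5/8, 9/8.
The maximum over both is 9; one such subsequence is 7, -1, 12, 7, 10, 4, 10, 0, 9.

9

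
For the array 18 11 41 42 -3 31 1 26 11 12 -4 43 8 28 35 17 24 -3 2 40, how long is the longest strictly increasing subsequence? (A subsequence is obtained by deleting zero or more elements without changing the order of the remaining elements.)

Scanning left to right, the best length ending at each element is: 18→1, 11→1, 41→2, 42→3, -3→1, 31→2, 1→2, 26→3, 11→3, 12→4, -4→1, 43→5, 8→3, 28→5, 35→6, 17→5, 24→6, -3→2, 2→3, 40→7.
So the longest increasing subsequence has length 7, e.g. -3, 1, 11, 12, 28, 35, 40.

7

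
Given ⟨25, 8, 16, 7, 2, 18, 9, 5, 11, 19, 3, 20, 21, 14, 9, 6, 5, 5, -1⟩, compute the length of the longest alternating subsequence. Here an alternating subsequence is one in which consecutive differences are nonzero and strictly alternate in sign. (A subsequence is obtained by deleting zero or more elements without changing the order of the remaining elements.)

10

Track the best alternating length ending on an up-step vs a down-step at each position: up/down = 1/1, 1/2, 3/2, 1/4, 1/4, 5/2, 5/6, 5/6, 7/6, 7/2, 5/8, 9/2, 9/2, 9/10, 9/10, 9/10, 9/10, 9/10, 1/10.
The maximum over both is 10; one such subsequence is 25, 8, 16, 7, 18, 9, 11, 3, 20, 14.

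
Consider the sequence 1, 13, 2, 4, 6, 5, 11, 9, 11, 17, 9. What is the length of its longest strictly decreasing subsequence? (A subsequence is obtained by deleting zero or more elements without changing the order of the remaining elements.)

3

Scanning left to right, the best length ending at each element is: 1→1, 13→1, 2→2, 4→2, 6→2, 5→3, 11→2, 9→3, 11→2, 17→1, 9→3.
So the longest decreasing subsequence has length 3, e.g. 13, 6, 5.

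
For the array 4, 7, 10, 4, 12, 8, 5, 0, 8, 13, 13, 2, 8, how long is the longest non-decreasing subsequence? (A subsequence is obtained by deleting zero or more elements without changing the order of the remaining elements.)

6

One longest non-decreasing subsequence is 4, 7, 10, 12, 13, 13 (positions 1,2,3,5,10,11), of length 6; no longer one exists.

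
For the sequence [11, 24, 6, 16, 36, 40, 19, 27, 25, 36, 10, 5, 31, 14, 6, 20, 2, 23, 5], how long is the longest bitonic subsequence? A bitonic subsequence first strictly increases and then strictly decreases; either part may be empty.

9

One longest bitonic subsequence is 11, 24, 36, 40, 36, 31, 14, 6, 5 (positions 1,2,5,6,10,13,14,15,19): it rises to 40 then falls. Length 9 is optimal.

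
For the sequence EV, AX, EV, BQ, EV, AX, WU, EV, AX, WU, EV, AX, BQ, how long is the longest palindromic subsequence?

Using dp[i][j] = 2 + dp[i+1][j−1] if the ends match, else max(dp[i+1][j], dp[i][j−1]):
dp[1][13] = 7. A witness is BQ AX EV WU EV AX BQ at positions 4,6,8,10,11,12,13.

7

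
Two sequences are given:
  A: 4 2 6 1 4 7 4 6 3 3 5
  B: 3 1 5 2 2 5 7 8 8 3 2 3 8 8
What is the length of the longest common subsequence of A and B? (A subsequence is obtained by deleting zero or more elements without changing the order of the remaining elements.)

4

A longest common subsequence is 2, 7, 3, 3 (length 4); the LCS DP confirms no longer common subsequence exists.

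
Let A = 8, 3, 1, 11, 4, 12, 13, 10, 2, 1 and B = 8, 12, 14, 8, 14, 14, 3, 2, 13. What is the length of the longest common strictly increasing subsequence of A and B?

3

For each value that appears in both, track the longest common increasing run ending there.
The best achievable length is 3; one witness is 8, 12, 13 (A-positions 1,6,7, B-positions 1,2,9).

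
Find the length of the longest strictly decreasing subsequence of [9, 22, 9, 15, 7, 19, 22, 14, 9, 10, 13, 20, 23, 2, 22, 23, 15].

Scanning left to right, the best length ending at each element is: 9→1, 22→1, 9→2, 15→2, 7→3, 19→2, 22→1, 14→3, 9→4, 10→4, 13→4, 20→2, 23→1, 2→5, 22→2, 23→1, 15→3.
So the longest decreasing subsequence has length 5, e.g. 22, 15, 14, 9, 2.

5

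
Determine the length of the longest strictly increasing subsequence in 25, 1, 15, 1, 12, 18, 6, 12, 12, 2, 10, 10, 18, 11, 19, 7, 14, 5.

One longest increasing subsequence is 1, 6, 12, 18, 19 (positions 2,7,8,13,15), of length 5; no longer one exists.

5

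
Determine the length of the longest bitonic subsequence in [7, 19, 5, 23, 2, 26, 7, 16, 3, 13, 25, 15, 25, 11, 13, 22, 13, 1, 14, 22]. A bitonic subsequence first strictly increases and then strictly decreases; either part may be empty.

8

One longest bitonic subsequence is 7, 19, 23, 26, 25, 22, 13, 1 (positions 1,2,4,6,13,16,17,18): it rises to 26 then falls. Length 8 is optimal.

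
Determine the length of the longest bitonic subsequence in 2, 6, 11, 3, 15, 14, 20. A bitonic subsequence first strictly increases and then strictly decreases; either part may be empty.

5

One longest bitonic subsequence is 2, 6, 11, 15, 14 (positions 1,2,3,5,6): it rises to 15 then falls. Length 5 is optimal.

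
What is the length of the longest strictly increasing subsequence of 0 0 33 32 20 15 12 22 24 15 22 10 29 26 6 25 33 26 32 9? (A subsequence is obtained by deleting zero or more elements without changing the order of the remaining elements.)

7

Let dp[i] be the longest increasing subsequence ending at position i. Then dp = [1, 1, 2, 2, 2, 2, 2, 3, 4, 3, 4, 2, 5, 5, 2, 5, 6, 6, 7, 3].
The maximum is 7; one witness is 0, 20, 22, 24, 25, 26, 32 at positions 1,5,8,9,16,18,19.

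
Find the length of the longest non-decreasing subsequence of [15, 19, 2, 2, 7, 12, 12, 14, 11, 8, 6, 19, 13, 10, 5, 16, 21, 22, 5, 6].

One longest non-decreasing subsequence is 2, 2, 7, 12, 12, 14, 19, 21, 22 (positions 3,4,5,6,7,8,12,17,18), of length 9; no longer one exists.

9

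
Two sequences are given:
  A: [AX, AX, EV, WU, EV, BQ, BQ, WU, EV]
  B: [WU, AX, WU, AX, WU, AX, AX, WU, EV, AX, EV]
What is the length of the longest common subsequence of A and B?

5

Backtracking the LCS table gives one alignment: AX (A1,B6) → AX (A2,B7) → WU (A4,B8) → EV (A5,B9) → EV (A9,B11).
So the longest common subsequence has length 5.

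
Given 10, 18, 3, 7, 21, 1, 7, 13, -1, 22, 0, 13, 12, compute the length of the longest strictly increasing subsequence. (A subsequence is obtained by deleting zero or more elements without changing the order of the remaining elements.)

4

One longest increasing subsequence is 10, 18, 21, 22 (positions 1,2,5,10), of length 4; no longer one exists.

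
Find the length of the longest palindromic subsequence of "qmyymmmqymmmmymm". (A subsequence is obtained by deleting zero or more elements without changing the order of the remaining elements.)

Using dp[i][j] = 2 + dp[i+1][j−1] if the ends match, else max(dp[i+1][j], dp[i][j−1]):
dp[1][16] = 11. A witness is mymmmmmmmym at positions 2,4,5,6,7,10,11,12,13,14,16.

11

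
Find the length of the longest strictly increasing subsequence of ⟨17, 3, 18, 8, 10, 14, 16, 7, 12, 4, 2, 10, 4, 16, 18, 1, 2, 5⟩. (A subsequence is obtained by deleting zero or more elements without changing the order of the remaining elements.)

Let dp[i] be the longest increasing subsequence ending at position i. Then dp = [1, 1, 2, 2, 3, 4, 5, 2, 4, 2, 1, 3, 2, 5, 6, 1, 2, 3].
The maximum is 6; one witness is 3, 8, 10, 14, 16, 18 at positions 2,4,5,6,7,15.

6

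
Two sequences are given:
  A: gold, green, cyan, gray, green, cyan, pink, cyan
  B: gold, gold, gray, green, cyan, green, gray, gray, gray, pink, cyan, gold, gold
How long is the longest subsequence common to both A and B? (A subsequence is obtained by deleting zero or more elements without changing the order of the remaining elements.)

6

A longest common subsequence is gold, green, cyan, gray, pink, cyan (length 6); the LCS DP confirms no longer common subsequence exists.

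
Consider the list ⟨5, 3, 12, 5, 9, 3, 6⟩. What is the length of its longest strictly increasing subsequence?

Scanning left to right, the best length ending at each element is: 5→1, 3→1, 12→2, 5→2, 9→3, 3→1, 6→3.
So the longest increasing subsequence has length 3, e.g. 3, 5, 9.

3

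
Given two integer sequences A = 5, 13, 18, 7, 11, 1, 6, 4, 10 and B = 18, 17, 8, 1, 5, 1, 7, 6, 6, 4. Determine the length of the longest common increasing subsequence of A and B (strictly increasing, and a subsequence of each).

2

A longest common strictly increasing subsequence is 5, 7 (length 2); it appears in order in both A and B, and no longer such subsequence exists.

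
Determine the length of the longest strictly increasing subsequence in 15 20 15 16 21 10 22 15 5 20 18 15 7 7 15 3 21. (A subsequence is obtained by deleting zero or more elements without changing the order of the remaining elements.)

Let dp[i] be the longest increasing subsequence ending at position i. Then dp = [1, 2, 1, 2, 3, 1, 4, 2, 1, 3, 3, 2, 2, 2, 3, 1, 4].
The maximum is 4; one witness is 15, 20, 21, 22 at positions 1,2,5,7.

4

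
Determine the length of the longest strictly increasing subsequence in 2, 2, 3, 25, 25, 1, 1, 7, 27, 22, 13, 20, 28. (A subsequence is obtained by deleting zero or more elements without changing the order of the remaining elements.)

Scanning left to right, the best length ending at each element is: 2→1, 2→1, 3→2, 25→3, 25→3, 1→1, 1→1, 7→3, 27→4, 22→4, 13→4, 20→5, 28→6.
So the longest increasing subsequence has length 6, e.g. 2, 3, 7, 13, 20, 28.

6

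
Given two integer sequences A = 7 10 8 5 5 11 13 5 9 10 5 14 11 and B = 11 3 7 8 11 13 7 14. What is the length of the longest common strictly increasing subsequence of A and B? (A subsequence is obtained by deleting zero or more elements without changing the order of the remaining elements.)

A longest common strictly increasing subsequence is 7, 8, 11, 13, 14 (length 5); it appears in order in both A and B, and no longer such subsequence exists.

5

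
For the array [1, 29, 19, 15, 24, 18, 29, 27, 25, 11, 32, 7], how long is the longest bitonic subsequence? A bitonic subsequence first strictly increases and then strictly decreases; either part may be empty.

Let inc[i] be the LIS ending at i and dec[i] the longest strictly decreasing subsequence starting at i. inc = [1, 2, 2, 2, 3, 3, 4, 4, 4, 2, 5, 2], dec = [1, 5, 4, 3, 4, 3, 5, 4, 3, 2, 2, 1].
max_i inc[i]+dec[i]−1 = 8, with one witness 1, 19, 24, 29, 27, 25, 11, 7.

8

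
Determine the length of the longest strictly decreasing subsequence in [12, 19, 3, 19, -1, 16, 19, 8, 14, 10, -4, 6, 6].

5

Let dp[i] be the longest decreasing subsequence ending at position i. Then dp = [1, 1, 2, 1, 3, 2, 1, 3, 3, 4, 5, 5, 5].
The maximum is 5; one witness is 19, 16, 14, 10, -4 at positions 2,6,9,10,11.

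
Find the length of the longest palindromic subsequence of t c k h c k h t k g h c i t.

Using dp[i][j] = 2 + dp[i+1][j−1] if the ends match, else max(dp[i+1][j], dp[i][j−1]):
dp[1][14] = 9. A witness is tchktkhct at positions 1,2,4,6,8,9,11,12,14.

9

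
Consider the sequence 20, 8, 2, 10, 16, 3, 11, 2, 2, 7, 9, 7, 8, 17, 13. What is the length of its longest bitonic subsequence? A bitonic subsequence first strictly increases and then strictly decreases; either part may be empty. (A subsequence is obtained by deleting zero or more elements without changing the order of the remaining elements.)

Let inc[i] be the LIS ending at i and dec[i] the longest strictly decreasing subsequence starting at i. inc = [1, 1, 1, 2, 3, 2, 3, 1, 1, 3, 4, 3, 4, 5, 5], dec = [5, 3, 1, 3, 4, 2, 3, 1, 1, 1, 2, 1, 1, 2, 1].
max_i inc[i]+dec[i]−1 = 6, with one witness 8, 10, 16, 11, 9, 8.

6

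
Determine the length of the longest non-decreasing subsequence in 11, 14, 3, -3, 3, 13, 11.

Let dp[i] be the longest non-decreasing subsequence ending at position i. Then dp = [1, 2, 1, 1, 2, 3, 3].
The maximum is 3; one witness is 3, 3, 13 at positions 3,5,6.

3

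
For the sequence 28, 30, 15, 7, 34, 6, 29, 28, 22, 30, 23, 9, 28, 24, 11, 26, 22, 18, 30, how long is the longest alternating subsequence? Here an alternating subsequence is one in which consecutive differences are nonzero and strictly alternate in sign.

A longest alternating subsequence is 28, 30, 15, 34, 6, 29, 28, 30, 23, 28, 24, 26, 22, 30 (positions 1,2,3,5,6,7,8,10,11,13,14,16,17,19); its 13 consecutive differences strictly alternate in sign, and length 14 is optimal.

14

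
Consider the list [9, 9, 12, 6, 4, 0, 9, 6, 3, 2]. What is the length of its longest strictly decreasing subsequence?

5

Let dp[i] be the longest decreasing subsequence ending at position i. Then dp = [1, 1, 1, 2, 3, 4, 2, 3, 4, 5].
The maximum is 5; one witness is 9, 6, 4, 3, 2 at positions 1,4,5,9,10.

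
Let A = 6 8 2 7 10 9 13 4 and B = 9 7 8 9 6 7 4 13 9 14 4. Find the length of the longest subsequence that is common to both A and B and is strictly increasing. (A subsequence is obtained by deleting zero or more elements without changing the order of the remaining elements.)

3

For each value that appears in both, track the longest common increasing run ending there.
The best achievable length is 3; one witness is 7, 9, 13 (A-positions 4,6,7, B-positions 2,4,8).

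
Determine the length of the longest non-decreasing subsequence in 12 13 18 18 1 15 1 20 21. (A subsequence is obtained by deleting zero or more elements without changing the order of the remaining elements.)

6

Scanning left to right, the best length ending at each element is: 12→1, 13→2, 18→3, 18→4, 1→1, 15→3, 1→2, 20→5, 21→6.
So the longest non-decreasing subsequence has length 6, e.g. 12, 13, 18, 18, 20, 21.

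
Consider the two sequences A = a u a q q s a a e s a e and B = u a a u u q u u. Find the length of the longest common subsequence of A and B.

Backtracking the LCS table gives one alignment: a (A1,B3) → u (A2,B5) → q (A4,B6).
So the longest common subsequence has length 3.

3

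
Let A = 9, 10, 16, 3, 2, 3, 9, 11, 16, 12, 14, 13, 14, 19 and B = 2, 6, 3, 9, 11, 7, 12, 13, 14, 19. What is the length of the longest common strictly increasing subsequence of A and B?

For each value that appears in both, track the longest common increasing run ending there.
The best achievable length is 8; one witness is 2, 3, 9, 11, 12, 13, 14, 19 (A-positions 5,6,7,8,10,12,13,14, B-positions 1,3,4,5,7,8,9,10).

8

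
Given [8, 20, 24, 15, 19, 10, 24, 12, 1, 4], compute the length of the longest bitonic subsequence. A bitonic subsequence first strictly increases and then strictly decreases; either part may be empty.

One longest bitonic subsequence is 8, 20, 24, 19, 12, 4 (positions 1,2,3,5,8,10): it rises to 24 then falls. Length 6 is optimal.

6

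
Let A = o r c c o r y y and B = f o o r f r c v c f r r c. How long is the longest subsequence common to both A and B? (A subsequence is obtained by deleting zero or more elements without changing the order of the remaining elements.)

Backtracking the LCS table gives one alignment: o (A1,B3) → r (A2,B6) → c (A3,B7) → c (A4,B9) → r (A6,B12).
So the longest common subsequence has length 5.

5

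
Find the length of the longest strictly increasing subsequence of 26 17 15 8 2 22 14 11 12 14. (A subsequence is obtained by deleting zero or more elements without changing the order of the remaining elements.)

4

One longest increasing subsequence is 8, 11, 12, 14 (positions 4,8,9,10), of length 4; no longer one exists.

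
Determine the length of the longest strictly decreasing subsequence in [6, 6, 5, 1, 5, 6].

Let dp[i] be the longest decreasing subsequence ending at position i. Then dp = [1, 1, 2, 3, 2, 1].
The maximum is 3; one witness is 6, 5, 1 at positions 1,3,4.

3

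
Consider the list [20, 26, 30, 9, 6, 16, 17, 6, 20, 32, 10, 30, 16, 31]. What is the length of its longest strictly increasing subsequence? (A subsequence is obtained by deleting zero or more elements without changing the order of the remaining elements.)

One longest increasing subsequence is 9, 16, 17, 20, 30, 31 (positions 4,6,7,9,12,14), of length 6; no longer one exists.

6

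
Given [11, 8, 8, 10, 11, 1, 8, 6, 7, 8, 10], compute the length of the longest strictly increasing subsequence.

One longest increasing subsequence is 1, 6, 7, 8, 10 (positions 6,8,9,10,11), of length 5; no longer one exists.

5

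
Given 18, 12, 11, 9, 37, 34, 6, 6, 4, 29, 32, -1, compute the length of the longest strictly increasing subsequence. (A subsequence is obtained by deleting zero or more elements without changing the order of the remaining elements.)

3

Let dp[i] be the longest increasing subsequence ending at position i. Then dp = [1, 1, 1, 1, 2, 2, 1, 1, 1, 2, 3, 1].
The maximum is 3; one witness is 18, 29, 32 at positions 1,10,11.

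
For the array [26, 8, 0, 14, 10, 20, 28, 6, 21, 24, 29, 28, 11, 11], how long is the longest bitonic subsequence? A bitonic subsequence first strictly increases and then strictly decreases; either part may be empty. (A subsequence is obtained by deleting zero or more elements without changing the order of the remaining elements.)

8

One longest bitonic subsequence is 8, 14, 20, 21, 24, 29, 28, 11 (positions 2,4,6,9,10,11,12,14): it rises to 29 then falls. Length 8 is optimal.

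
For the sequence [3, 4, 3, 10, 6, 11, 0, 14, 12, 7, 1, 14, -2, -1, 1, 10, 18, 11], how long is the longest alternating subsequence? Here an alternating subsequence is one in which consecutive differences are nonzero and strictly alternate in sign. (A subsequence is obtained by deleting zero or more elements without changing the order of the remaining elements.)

13

Track the best alternating length ending on an up-step vs a down-step at each position: up/down = 1/1, 2/1, 1/3, 4/1, 4/5, 6/1, 1/7, 8/1, 8/9, 8/9, 8/9, 10/1, 1/11, 12/11, 12/11, 12/11, 12/1, 12/13.
The maximum over both is 13; one such subsequence is 3, 4, 3, 10, 6, 11, 0, 14, 12, 14, -2, 18, 11.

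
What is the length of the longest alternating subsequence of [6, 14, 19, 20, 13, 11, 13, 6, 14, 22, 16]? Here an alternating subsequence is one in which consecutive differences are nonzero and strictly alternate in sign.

7

A longest alternating subsequence is 6, 14, 11, 13, 6, 22, 16 (positions 1,2,6,7,8,10,11); its 6 consecutive differences strictly alternate in sign, and length 7 is optimal.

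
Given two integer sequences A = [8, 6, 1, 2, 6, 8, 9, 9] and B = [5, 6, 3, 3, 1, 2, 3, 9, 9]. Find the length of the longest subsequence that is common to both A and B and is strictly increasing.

For each value that appears in both, track the longest common increasing run ending there.
The best achievable length is 3; one witness is 1, 2, 9 (A-positions 3,4,7, B-positions 5,6,8).

3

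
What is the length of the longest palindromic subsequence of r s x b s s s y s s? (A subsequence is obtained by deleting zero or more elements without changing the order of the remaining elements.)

One longest palindromic subsequence is ssssss (positions 2,5,6,7,9,10); it reads the same forward and backward, and the interval DP gives dp[1][10] = 6.

6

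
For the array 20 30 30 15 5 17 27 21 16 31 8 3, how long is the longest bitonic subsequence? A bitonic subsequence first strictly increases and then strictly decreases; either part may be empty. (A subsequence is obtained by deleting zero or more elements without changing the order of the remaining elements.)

7

Let inc[i] be the LIS ending at i and dec[i] the longest strictly decreasing subsequence starting at i. inc = [1, 2, 2, 1, 1, 2, 3, 3, 2, 4, 2, 1], dec = [5, 6, 6, 3, 2, 4, 5, 4, 3, 3, 2, 1].
max_i inc[i]+dec[i]−1 = 7, with one witness 20, 30, 27, 21, 16, 8, 3.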